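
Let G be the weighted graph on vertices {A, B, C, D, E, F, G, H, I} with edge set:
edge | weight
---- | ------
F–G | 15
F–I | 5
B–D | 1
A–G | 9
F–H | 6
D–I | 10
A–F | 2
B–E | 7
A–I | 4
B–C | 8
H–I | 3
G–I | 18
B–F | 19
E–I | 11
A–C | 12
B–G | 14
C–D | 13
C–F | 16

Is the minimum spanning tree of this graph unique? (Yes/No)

Yes

Kruskal: consider edges lightest-first.
B–D (1): add — endpoints in different components.
A–F (2): add — endpoints in different components.
H–I (3): add — endpoints in different components.
A–I (4): add — endpoints in different components.
F–I (5): skip — F and I already connected.
F–H (6): skip — F and H already connected.
B–E (7): add — endpoints in different components.
B–C (8): add — endpoints in different components.
A–G (9): add — endpoints in different components.
D–I (10): add — endpoints in different components.
Every non-tree edge has weight strictly greater than the heaviest edge on the tree path between its endpoints, so the MST is unique.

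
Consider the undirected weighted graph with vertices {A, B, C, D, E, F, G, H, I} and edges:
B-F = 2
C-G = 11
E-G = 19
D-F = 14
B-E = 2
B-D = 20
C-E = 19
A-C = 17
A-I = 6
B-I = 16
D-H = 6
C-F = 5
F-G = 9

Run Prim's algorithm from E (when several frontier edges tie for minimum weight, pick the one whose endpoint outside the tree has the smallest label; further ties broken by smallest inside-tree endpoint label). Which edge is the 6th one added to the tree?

Prim, starting at E.
Step 1: cheapest edge leaving the tree is B-E (2); add B.
Step 2: cheapest edge leaving the tree is B-F (2); add F.
Step 3: cheapest edge leaving the tree is C-F (5); add C.
Step 4: cheapest edge leaving the tree is F-G (9); add G.
Step 5: cheapest edge leaving the tree is D-F (14); add D.
Step 6: cheapest edge leaving the tree is D-H (6); add H.
Step 7: cheapest edge leaving the tree is B-I (16); add I.
Step 8: cheapest edge leaving the tree is A-I (6); add A.
The 6th edge added is D-H.

D-H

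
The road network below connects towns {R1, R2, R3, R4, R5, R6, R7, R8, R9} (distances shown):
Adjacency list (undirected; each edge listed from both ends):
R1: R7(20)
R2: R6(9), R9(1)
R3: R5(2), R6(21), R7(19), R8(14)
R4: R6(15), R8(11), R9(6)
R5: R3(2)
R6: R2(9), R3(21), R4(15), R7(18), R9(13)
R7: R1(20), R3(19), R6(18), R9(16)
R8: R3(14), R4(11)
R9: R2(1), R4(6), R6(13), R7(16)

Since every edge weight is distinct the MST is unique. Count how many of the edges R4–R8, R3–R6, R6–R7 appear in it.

1

Kruskal: consider edges lightest-first.
R2–R9 (1): add — endpoints in different components.
R3–R5 (2): add — endpoints in different components.
R4–R9 (6): add — endpoints in different components.
R2–R6 (9): add — endpoints in different components.
R4–R8 (11): add — endpoints in different components.
R6–R9 (13): skip — R6 and R9 already connected.
R3–R8 (14): add — endpoints in different components.
R4–R6 (15): skip — R4 and R6 already connected.
R7–R9 (16): add — endpoints in different components.
R6–R7 (18): skip — R7 and R6 already connected.
R3–R7 (19): skip — R7 and R3 already connected.
R1–R7 (20): add — endpoints in different components.
MST edge set: {R2–R9, R3–R5, R4–R9, R2–R6, R4–R8, R3–R8, R7–R9, R1–R7}.
Of the listed edges, {R4–R8} are in the MST → 1.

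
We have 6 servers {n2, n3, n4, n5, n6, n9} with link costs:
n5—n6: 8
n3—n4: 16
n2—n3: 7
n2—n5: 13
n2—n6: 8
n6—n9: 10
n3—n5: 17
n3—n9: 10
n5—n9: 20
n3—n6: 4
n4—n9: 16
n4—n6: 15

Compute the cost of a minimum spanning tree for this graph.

Kruskal's algorithm — process edges by increasing weight (ties by edge label):
n3—n6 (4): add. Components now {n2} {n4} {n3,n6} {n5} {n9}
n2—n3 (7): add. Components now {n2,n3,n6} {n4} {n5} {n9}
n2—n6 (8): skip — n2 and n6 already connected.
n5—n6 (8): add. Components now {n2,n3,n5,n6} {n4} {n9}
n3—n9 (10): add. Components now {n2,n3,n5,n6,n9} {n4}
n6—n9 (10): skip — n6 and n9 already connected.
n2—n5 (13): skip — n2 and n5 already connected.
n4—n6 (15): add. Components now {n2,n3,n4,n5,n6,n9}
MST edges: n3—n6, n2—n3, n5—n6, n3—n9, n4—n6; total weight 4+7+8+10+15 = 44.

44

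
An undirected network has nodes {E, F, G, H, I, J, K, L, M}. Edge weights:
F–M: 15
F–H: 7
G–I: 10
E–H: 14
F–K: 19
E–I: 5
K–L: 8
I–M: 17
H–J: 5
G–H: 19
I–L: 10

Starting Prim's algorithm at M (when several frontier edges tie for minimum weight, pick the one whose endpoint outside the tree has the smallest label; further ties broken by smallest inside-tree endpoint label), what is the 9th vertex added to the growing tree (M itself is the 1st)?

K

Prim's algorithm from M:
Step 1: cheapest edge leaving the tree is F–M (15); add F.
Step 2: cheapest edge leaving the tree is F–H (7); add H.
Step 3: cheapest edge leaving the tree is H–J (5); add J.
Step 4: cheapest edge leaving the tree is E–H (14); add E.
Step 5: cheapest edge leaving the tree is E–I (5); add I.
Step 6: cheapest edge leaving the tree is G–I (10); add G.
Step 7: cheapest edge leaving the tree is I–L (10); add L.
Step 8: cheapest edge leaving the tree is K–L (8); add K.
Vertex order: M, F, H, J, E, I, G, L, K. The 9th vertex is K.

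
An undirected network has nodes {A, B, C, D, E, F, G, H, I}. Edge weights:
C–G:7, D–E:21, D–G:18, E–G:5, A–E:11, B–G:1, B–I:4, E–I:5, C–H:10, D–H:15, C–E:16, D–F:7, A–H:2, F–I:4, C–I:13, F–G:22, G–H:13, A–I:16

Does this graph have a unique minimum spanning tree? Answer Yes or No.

No

Kruskal's algorithm — process edges by increasing weight (ties by edge label):
B–G (1): add — endpoints in different components.
A–H (2): add — endpoints in different components.
B–I (4): add — endpoints in different components.
F–I (4): add — endpoints in different components.
E–G (5): add — endpoints in different components.
E–I (5): skip — E and I already connected.
C–G (7): add — endpoints in different components.
D–F (7): add — endpoints in different components.
C–H (10): add — endpoints in different components.
Non-tree edge E–I has weight 5, equal to the heaviest edge on its tree cycle — swapping gives another MST of the same weight. Not unique.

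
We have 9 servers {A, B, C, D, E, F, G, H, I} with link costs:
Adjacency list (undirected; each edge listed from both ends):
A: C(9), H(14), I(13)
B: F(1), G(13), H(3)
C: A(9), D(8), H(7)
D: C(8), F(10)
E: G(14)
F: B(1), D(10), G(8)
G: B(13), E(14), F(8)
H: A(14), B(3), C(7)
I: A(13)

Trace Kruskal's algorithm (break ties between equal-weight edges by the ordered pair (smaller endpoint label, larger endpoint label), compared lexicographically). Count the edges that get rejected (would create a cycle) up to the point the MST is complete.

3

Kruskal's algorithm — process edges by increasing weight (ties by edge label):
B–F (1): add — endpoints in different components.
B–H (3): add — endpoints in different components.
C–H (7): add — endpoints in different components.
C–D (8): add — endpoints in different components.
F–G (8): add — endpoints in different components.
A–C (9): add — endpoints in different components.
D–F (10): skip — D and F already connected.
A–I (13): add — endpoints in different components.
B–G (13): skip — B and G already connected.
A–H (14): skip — A and H already connected.
E–G (14): add — endpoints in different components.
Edges rejected before the tree was complete: 3.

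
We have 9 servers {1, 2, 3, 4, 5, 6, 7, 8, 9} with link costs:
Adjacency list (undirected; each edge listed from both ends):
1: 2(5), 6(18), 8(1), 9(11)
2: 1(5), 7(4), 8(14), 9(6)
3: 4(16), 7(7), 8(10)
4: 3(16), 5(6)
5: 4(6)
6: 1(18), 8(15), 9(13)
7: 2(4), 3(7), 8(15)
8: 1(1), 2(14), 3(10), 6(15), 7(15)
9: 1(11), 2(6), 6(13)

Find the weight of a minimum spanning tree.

Prim's algorithm from 4:
Step 1: frontier [4-5 6, 3-4 16] → take 4-5 (6); add 5.
Step 2: frontier [3-4 16] → take 3-4 (16); add 3.
Step 3: frontier [3-7 7, 3-8 10] → take 3-7 (7); add 7.
Step 4: frontier [3-8 10, 2-7 4, 7-8 15] → take 2-7 (4); add 2.
Step 5: frontier [1-2 5, 2-9 6, 2-8 14, 3-8 10, 7-8 15] → take 1-2 (5); add 1.
Step 6: frontier [1-8 1, 1-9 11, 1-6 18, 2-9 6, 2-8 14, 3-8 10, 7-8 15] → take 1-8 (1); add 8.
Step 7: frontier [1-9 11, 1-6 18, 2-9 6, 6-8 15] → take 2-9 (6); add 9.
Step 8: frontier [1-6 18, 6-8 15, 6-9 13] → take 6-9 (13); add 6.
MST edges: 4-5, 3-4, 3-7, 2-7, 1-2, 1-8, 2-9, 6-9; total weight 6+16+7+4+5+1+6+13 = 58.

58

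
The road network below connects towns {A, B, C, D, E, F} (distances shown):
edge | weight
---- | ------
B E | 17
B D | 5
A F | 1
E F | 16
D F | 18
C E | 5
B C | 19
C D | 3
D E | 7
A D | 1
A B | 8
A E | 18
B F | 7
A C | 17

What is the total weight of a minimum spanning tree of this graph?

15

Kruskal's algorithm — process edges by increasing weight (ties by edge label):
A D (1): add — endpoints in different components.
A F (1): add — endpoints in different components.
C D (3): add — endpoints in different components.
B D (5): add — endpoints in different components.
C E (5): add — endpoints in different components.
MST edges: A D, A F, C D, B D, C E; total weight 1+1+3+5+5 = 15.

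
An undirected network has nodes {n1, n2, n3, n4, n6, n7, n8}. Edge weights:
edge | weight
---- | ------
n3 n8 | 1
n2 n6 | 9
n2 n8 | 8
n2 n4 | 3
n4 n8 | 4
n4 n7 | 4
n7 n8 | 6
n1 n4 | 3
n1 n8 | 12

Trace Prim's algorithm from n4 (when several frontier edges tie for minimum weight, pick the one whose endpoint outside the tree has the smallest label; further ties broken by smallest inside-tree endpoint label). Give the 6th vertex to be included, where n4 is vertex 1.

n3

Prim's algorithm from n4:
Step 1: cheapest edge leaving the tree is n1 n4 (3); add n1.
Step 2: cheapest edge leaving the tree is n2 n4 (3); add n2.
Step 3: cheapest edge leaving the tree is n4 n7 (4); add n7.
Step 4: cheapest edge leaving the tree is n4 n8 (4); add n8.
Step 5: cheapest edge leaving the tree is n3 n8 (1); add n3.
Step 6: cheapest edge leaving the tree is n2 n6 (9); add n6.
Vertex order: n4, n1, n2, n7, n8, n3, n6. The 6th vertex is n3.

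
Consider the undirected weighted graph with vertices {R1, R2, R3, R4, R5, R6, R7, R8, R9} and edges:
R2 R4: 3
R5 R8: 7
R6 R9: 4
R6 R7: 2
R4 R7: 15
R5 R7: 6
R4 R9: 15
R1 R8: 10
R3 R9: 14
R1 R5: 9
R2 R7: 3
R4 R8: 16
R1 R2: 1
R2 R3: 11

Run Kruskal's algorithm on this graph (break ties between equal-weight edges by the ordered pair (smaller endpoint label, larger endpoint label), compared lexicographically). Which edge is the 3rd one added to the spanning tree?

Sort edges by weight, then run Kruskal:
R1 R2 (1): add — endpoints in different components.
R6 R7 (2): add — endpoints in different components.
R2 R4 (3): add — endpoints in different components.
R2 R7 (3): add — endpoints in different components.
R6 R9 (4): add — endpoints in different components.
R5 R7 (6): add — endpoints in different components.
R5 R8 (7): add — endpoints in different components.
R1 R5 (9): skip — R1 and R5 already connected.
R1 R8 (10): skip — R1 and R8 already connected.
R2 R3 (11): add — endpoints in different components.
The 3rd edge added is R2 R4.

R2-R4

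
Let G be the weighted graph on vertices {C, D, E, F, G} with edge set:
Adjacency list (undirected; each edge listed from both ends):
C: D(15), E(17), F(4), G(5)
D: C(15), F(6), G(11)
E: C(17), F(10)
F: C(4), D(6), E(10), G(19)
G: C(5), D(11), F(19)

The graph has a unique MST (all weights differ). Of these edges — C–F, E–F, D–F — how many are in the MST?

3

Sort edges by weight, then run Kruskal:
C–F (4): add. Components now {C,F} {D} {E} {G}
C–G (5): add. Components now {C,F,G} {D} {E}
D–F (6): add. Components now {C,D,F,G} {E}
E–F (10): add. Components now {C,D,E,F,G}
MST edge set: {C–F, C–G, D–F, E–F}.
Of the listed edges, {C–F, E–F, D–F} are in the MST → 3.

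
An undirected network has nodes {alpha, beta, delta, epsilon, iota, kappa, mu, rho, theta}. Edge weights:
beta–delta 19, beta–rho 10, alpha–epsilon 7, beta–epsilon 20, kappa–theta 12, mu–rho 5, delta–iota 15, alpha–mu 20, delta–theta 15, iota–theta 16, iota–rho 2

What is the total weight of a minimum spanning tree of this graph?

86

Grow the tree from mu using Prim:
Step 1: frontier [mu–rho 5, alpha–mu 20] → take mu–rho (5); add rho.
Step 2: frontier [alpha–mu 20, iota–rho 2, beta–rho 10] → take iota–rho (2); add iota.
Step 3: frontier [delta–iota 15, iota–theta 16, alpha–mu 20, beta–rho 10] → take beta–rho (10); add beta.
Step 4: frontier [beta–delta 19, beta–epsilon 20, delta–iota 15, iota–theta 16, alpha–mu 20] → take delta–iota (15); add delta.
Step 5: frontier [beta–epsilon 20, delta–theta 15, iota–theta 16, alpha–mu 20] → take delta–theta (15); add theta.
Step 6: frontier [beta–epsilon 20, alpha–mu 20, kappa–theta 12] → take kappa–theta (12); add kappa.
Step 7: frontier [beta–epsilon 20, alpha–mu 20] → take alpha–mu (20); add alpha.
Step 8: frontier [alpha–epsilon 7, beta–epsilon 20] → take alpha–epsilon (7); add epsilon.
MST edges: mu–rho, iota–rho, beta–rho, delta–iota, delta–theta, kappa–theta, alpha–mu, alpha–epsilon; total weight 5+2+10+15+15+12+20+7 = 86.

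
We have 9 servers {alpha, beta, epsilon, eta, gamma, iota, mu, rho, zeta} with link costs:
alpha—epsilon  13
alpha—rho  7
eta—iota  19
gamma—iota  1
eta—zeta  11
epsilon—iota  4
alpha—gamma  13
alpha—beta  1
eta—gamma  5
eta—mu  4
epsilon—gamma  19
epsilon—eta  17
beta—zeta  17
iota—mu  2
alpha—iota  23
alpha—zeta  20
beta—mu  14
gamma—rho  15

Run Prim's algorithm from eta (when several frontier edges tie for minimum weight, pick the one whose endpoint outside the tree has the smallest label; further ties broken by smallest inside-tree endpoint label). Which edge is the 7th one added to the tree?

alpha-beta

Prim's algorithm from eta:
Step 1: cheapest edge leaving the tree is eta—mu (4); add mu.
Step 2: cheapest edge leaving the tree is iota—mu (2); add iota.
Step 3: cheapest edge leaving the tree is gamma—iota (1); add gamma.
Step 4: cheapest edge leaving the tree is epsilon—iota (4); add epsilon.
Step 5: cheapest edge leaving the tree is eta—zeta (11); add zeta.
Step 6: cheapest edge leaving the tree is alpha—epsilon (13); add alpha.
Step 7: cheapest edge leaving the tree is alpha—beta (1); add beta.
Step 8: cheapest edge leaving the tree is alpha—rho (7); add rho.
The 7th edge added is alpha—beta.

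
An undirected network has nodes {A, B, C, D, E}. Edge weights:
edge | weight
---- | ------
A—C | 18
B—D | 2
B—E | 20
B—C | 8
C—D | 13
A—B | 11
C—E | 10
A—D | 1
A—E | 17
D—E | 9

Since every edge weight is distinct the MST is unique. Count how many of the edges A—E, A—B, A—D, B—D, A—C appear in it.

2

Kruskal's algorithm — process edges by increasing weight (ties by edge label):
A—D (1): add. Components now {A,D} {B} {C} {E}
B—D (2): add. Components now {A,B,D} {C} {E}
B—C (8): add. Components now {A,B,C,D} {E}
D—E (9): add. Components now {A,B,C,D,E}
MST edge set: {A—D, B—D, B—C, D—E}.
Of the listed edges, {A—D, B—D} are in the MST → 2.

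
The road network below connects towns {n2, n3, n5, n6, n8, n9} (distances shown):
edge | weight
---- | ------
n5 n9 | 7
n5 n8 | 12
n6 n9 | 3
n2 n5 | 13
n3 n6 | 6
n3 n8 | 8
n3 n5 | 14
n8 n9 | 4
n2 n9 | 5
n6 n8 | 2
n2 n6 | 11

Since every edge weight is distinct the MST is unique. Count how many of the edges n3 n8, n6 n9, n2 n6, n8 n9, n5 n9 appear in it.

2

Kruskal: consider edges lightest-first.
n6 n8 (2): add — endpoints in different components.
n6 n9 (3): add — endpoints in different components.
n8 n9 (4): skip — n9 and n8 already connected.
n2 n9 (5): add — endpoints in different components.
n3 n6 (6): add — endpoints in different components.
n5 n9 (7): add — endpoints in different components.
MST edge set: {n6 n8, n6 n9, n2 n9, n3 n6, n5 n9}.
Of the listed edges, {n6 n9, n5 n9} are in the MST → 2.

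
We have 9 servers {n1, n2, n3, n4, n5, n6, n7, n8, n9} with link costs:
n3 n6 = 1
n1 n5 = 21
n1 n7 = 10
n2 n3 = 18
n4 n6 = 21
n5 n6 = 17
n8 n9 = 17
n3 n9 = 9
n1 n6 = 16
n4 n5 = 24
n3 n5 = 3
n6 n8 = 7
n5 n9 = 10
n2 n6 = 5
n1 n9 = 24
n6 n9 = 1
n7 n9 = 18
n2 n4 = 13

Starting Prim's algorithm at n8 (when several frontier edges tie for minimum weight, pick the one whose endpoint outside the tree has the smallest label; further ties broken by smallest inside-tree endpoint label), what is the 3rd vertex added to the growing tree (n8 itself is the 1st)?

n3

Prim's algorithm from n8:
Step 1: cheapest edge leaving the tree is n6 n8 (7); add n6.
Step 2: cheapest edge leaving the tree is n3 n6 (1); add n3.
Step 3: cheapest edge leaving the tree is n6 n9 (1); add n9.
Step 4: cheapest edge leaving the tree is n3 n5 (3); add n5.
Step 5: cheapest edge leaving the tree is n2 n6 (5); add n2.
Step 6: cheapest edge leaving the tree is n2 n4 (13); add n4.
Step 7: cheapest edge leaving the tree is n1 n6 (16); add n1.
Step 8: cheapest edge leaving the tree is n1 n7 (10); add n7.
Vertex order: n8, n6, n3, n9, n5, n2, n4, n1, n7. The 3rd vertex is n3.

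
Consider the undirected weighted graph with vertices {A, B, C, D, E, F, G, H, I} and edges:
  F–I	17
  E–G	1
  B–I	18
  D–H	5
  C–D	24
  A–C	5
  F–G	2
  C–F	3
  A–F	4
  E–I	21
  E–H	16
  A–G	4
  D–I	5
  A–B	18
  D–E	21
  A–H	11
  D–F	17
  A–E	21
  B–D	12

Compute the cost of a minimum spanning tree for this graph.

43

Kruskal: consider edges lightest-first.
E–G (1): add — endpoints in different components.
F–G (2): add — endpoints in different components.
C–F (3): add — endpoints in different components.
A–F (4): add — endpoints in different components.
A–G (4): skip — A and G already connected.
A–C (5): skip — A and C already connected.
D–H (5): add — endpoints in different components.
D–I (5): add — endpoints in different components.
A–H (11): add — endpoints in different components.
B–D (12): add — endpoints in different components.
MST edges: E–G, F–G, C–F, A–F, D–H, D–I, A–H, B–D; total weight 1+2+3+4+5+5+11+12 = 43.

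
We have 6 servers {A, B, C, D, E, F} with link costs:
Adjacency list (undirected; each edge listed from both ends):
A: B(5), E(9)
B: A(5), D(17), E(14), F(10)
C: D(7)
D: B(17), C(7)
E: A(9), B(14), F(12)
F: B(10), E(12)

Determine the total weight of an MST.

48

Prim's algorithm from E:
Step 1: frontier [A E 9, E F 12, B E 14] → take A E (9); add A.
Step 2: frontier [A B 5, E F 12, B E 14] → take A B (5); add B.
Step 3: frontier [B F 10, B D 17, E F 12] → take B F (10); add F.
Step 4: frontier [B D 17] → take B D (17); add D.
Step 5: frontier [C D 7] → take C D (7); add C.
MST edges: A E, A B, B F, B D, C D; total weight 9+5+10+17+7 = 48.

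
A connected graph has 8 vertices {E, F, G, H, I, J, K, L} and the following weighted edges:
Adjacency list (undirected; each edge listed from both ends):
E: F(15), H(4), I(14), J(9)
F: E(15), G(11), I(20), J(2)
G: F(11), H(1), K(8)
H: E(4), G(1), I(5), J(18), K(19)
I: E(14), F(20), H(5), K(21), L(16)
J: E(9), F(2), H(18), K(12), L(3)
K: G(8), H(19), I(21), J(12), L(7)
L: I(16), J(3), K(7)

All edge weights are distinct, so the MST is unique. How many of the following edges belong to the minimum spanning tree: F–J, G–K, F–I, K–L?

Sort edges by weight, then run Kruskal:
G–H (1): add — endpoints in different components.
F–J (2): add — endpoints in different components.
J–L (3): add — endpoints in different components.
E–H (4): add — endpoints in different components.
H–I (5): add — endpoints in different components.
K–L (7): add — endpoints in different components.
G–K (8): add — endpoints in different components.
MST edge set: {G–H, F–J, J–L, E–H, H–I, K–L, G–K}.
Of the listed edges, {F–J, G–K, K–L} are in the MST → 3.

3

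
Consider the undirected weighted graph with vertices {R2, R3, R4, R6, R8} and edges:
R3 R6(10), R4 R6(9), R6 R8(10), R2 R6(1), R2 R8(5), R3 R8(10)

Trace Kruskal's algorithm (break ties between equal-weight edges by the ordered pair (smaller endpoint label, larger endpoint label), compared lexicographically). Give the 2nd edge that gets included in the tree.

Kruskal's algorithm — process edges by increasing weight (ties by edge label):
R2 R6 (1): add. Components now {R4} {R2,R6} {R8} {R3}
R2 R8 (5): add. Components now {R4} {R2,R6,R8} {R3}
R4 R6 (9): add. Components now {R2,R4,R6,R8} {R3}
R3 R6 (10): add. Components now {R2,R3,R4,R6,R8}
The 2nd edge added is R2 R8.

R2-R8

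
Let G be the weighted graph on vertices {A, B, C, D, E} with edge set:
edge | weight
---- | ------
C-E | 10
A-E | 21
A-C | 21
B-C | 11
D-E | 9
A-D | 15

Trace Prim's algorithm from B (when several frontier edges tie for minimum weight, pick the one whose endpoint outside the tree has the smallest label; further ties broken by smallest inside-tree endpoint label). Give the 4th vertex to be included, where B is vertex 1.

Prim's algorithm from B:
Step 1: cheapest edge leaving the tree is B-C (11); add C.
Step 2: cheapest edge leaving the tree is C-E (10); add E.
Step 3: cheapest edge leaving the tree is D-E (9); add D.
Step 4: cheapest edge leaving the tree is A-D (15); add A.
Vertex order: B, C, E, D, A. The 4th vertex is D.

D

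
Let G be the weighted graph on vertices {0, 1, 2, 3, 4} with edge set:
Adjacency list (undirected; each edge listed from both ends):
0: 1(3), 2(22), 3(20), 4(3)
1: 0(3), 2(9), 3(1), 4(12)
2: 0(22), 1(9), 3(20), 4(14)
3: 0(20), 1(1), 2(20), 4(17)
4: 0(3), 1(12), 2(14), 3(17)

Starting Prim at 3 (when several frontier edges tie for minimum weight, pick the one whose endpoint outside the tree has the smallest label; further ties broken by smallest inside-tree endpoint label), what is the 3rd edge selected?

Prim, starting at 3.
Step 1: cheapest edge leaving the tree is 1 3 (1); add 1.
Step 2: cheapest edge leaving the tree is 0 1 (3); add 0.
Step 3: cheapest edge leaving the tree is 0 4 (3); add 4.
Step 4: cheapest edge leaving the tree is 1 2 (9); add 2.
The 3rd edge added is 0 4.

0-4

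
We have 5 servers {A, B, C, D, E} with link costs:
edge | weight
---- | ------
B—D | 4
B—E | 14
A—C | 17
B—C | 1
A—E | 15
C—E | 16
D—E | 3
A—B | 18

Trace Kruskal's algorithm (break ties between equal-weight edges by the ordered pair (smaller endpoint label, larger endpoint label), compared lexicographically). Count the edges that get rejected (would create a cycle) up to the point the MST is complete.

Sort edges by weight, then run Kruskal:
B—C (1): add. Components now {A} {B,C} {D} {E}
D—E (3): add. Components now {A} {B,C} {D,E}
B—D (4): add. Components now {A} {B,C,D,E}
B—E (14): skip — B and E already connected.
A—E (15): add. Components now {A,B,C,D,E}
Edges rejected before the tree was complete: 1.

1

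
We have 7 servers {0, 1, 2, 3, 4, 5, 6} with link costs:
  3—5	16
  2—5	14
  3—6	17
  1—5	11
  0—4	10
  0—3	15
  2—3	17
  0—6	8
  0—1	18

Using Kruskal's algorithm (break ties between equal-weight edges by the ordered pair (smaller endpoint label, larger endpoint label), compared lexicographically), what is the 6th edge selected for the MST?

Kruskal's algorithm — process edges by increasing weight (ties by edge label):
0—6 (8): add — endpoints in different components.
0—4 (10): add — endpoints in different components.
1—5 (11): add — endpoints in different components.
2—5 (14): add — endpoints in different components.
0—3 (15): add — endpoints in different components.
3—5 (16): add — endpoints in different components.
The 6th edge added is 3—5.

3-5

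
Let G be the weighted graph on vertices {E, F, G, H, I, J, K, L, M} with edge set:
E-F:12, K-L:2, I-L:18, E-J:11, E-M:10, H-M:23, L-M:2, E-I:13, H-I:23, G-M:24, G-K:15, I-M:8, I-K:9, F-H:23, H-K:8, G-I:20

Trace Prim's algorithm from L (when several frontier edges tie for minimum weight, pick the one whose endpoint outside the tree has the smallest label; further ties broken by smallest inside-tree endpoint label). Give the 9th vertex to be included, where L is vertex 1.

Prim's algorithm from L:
Step 1: cheapest edge leaving the tree is K-L (2); add K.
Step 2: cheapest edge leaving the tree is L-M (2); add M.
Step 3: cheapest edge leaving the tree is H-K (8); add H.
Step 4: cheapest edge leaving the tree is I-M (8); add I.
Step 5: cheapest edge leaving the tree is E-M (10); add E.
Step 6: cheapest edge leaving the tree is E-J (11); add J.
Step 7: cheapest edge leaving the tree is E-F (12); add F.
Step 8: cheapest edge leaving the tree is G-K (15); add G.
Vertex order: L, K, M, H, I, E, J, F, G. The 9th vertex is G.

G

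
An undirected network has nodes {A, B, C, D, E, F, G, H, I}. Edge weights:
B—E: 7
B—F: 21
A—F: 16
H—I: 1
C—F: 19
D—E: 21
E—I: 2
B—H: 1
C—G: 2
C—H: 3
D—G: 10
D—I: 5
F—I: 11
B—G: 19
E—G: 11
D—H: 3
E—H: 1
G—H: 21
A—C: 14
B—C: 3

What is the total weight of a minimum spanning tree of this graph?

Prim, starting at I.
Step 1: cheapest edge leaving the tree is H—I (1); add H.
Step 2: cheapest edge leaving the tree is B—H (1); add B.
Step 3: cheapest edge leaving the tree is E—H (1); add E.
Step 4: cheapest edge leaving the tree is B—C (3); add C.
Step 5: cheapest edge leaving the tree is C—G (2); add G.
Step 6: cheapest edge leaving the tree is D—H (3); add D.
Step 7: cheapest edge leaving the tree is F—I (11); add F.
Step 8: cheapest edge leaving the tree is A—C (14); add A.
MST edges: H—I, B—H, E—H, B—C, C—G, D—H, F—I, A—C; total weight 1+1+1+3+2+3+11+14 = 36.

36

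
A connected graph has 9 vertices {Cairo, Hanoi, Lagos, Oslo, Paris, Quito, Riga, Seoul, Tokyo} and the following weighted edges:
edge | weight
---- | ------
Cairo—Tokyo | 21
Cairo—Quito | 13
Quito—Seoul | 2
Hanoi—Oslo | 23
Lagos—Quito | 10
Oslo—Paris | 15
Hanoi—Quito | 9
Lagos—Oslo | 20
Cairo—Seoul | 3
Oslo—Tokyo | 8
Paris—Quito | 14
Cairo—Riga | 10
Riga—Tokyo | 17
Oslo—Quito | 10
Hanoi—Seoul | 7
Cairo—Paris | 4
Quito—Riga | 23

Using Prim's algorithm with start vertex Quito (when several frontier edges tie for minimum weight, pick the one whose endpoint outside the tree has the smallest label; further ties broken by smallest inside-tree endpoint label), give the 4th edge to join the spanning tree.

Prim's algorithm from Quito:
Step 1: cheapest edge leaving the tree is Quito—Seoul (2); add Seoul.
Step 2: cheapest edge leaving the tree is Cairo—Seoul (3); add Cairo.
Step 3: cheapest edge leaving the tree is Cairo—Paris (4); add Paris.
Step 4: cheapest edge leaving the tree is Hanoi—Seoul (7); add Hanoi.
Step 5: cheapest edge leaving the tree is Lagos—Quito (10); add Lagos.
Step 6: cheapest edge leaving the tree is Oslo—Quito (10); add Oslo.
Step 7: cheapest edge leaving the tree is Oslo—Tokyo (8); add Tokyo.
Step 8: cheapest edge leaving the tree is Cairo—Riga (10); add Riga.
The 4th edge added is Hanoi—Seoul.

Hanoi-Seoul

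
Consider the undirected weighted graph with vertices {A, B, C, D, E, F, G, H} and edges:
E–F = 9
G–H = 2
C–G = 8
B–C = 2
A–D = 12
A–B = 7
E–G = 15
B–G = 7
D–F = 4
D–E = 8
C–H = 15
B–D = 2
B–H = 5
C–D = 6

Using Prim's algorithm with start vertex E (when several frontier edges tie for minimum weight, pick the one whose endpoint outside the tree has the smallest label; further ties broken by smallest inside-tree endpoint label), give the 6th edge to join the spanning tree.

Prim's algorithm from E:
Step 1: frontier [D–E 8, E–F 9, E–G 15] → take D–E (8); add D.
Step 2: frontier [B–D 2, D–F 4, C–D 6, A–D 12, E–F 9, E–G 15] → take B–D (2); add B.
Step 3: frontier [B–C 2, B–H 5, A–B 7, B–G 7, D–F 4, C–D 6, A–D 12, E–F 9, E–G 15] → take B–C (2); add C.
Step 4: frontier [B–H 5, A–B 7, B–G 7, C–G 8, C–H 15, D–F 4, A–D 12, E–F 9, E–G 15] → take D–F (4); add F.
Step 5: frontier [B–H 5, A–B 7, B–G 7, C–G 8, C–H 15, A–D 12, E–G 15] → take B–H (5); add H.
Step 6: frontier [A–B 7, B–G 7, C–G 8, A–D 12, E–G 15, G–H 2] → take G–H (2); add G.
Step 7: frontier [A–B 7, A–D 12] → take A–B (7); add A.
The 6th edge added is G–H.

G-H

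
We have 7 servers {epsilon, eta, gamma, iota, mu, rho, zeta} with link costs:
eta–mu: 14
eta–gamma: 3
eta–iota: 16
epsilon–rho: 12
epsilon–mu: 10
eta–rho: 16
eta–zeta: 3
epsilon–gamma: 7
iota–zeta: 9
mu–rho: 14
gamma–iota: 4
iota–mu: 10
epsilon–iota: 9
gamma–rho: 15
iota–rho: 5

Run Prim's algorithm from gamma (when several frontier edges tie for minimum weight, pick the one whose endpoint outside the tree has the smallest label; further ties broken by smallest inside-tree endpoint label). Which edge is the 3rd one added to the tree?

Prim's algorithm from gamma:
Step 1: cheapest edge leaving the tree is eta–gamma (3); add eta.
Step 2: cheapest edge leaving the tree is eta–zeta (3); add zeta.
Step 3: cheapest edge leaving the tree is gamma–iota (4); add iota.
Step 4: cheapest edge leaving the tree is iota–rho (5); add rho.
Step 5: cheapest edge leaving the tree is epsilon–gamma (7); add epsilon.
Step 6: cheapest edge leaving the tree is epsilon–mu (10); add mu.
The 3rd edge added is gamma–iota.

gamma-iota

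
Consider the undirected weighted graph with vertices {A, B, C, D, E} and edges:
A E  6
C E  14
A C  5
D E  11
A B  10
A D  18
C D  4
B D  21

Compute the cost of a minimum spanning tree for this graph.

Kruskal's algorithm — process edges by increasing weight (ties by edge label):
C D (4): add. Components now {A} {B} {C,D} {E}
A C (5): add. Components now {A,C,D} {B} {E}
A E (6): add. Components now {A,C,D,E} {B}
A B (10): add. Components now {A,B,C,D,E}
MST edges: C D, A C, A E, A B; total weight 4+5+6+10 = 25.

25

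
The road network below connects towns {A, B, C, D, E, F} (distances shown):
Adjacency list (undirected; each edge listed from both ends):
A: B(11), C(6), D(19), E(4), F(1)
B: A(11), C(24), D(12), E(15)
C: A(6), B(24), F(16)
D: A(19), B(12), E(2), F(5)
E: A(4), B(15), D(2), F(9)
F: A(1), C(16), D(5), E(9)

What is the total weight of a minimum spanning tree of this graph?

Prim, starting at B.
Step 1: cheapest edge leaving the tree is A-B (11); add A.
Step 2: cheapest edge leaving the tree is A-F (1); add F.
Step 3: cheapest edge leaving the tree is A-E (4); add E.
Step 4: cheapest edge leaving the tree is D-E (2); add D.
Step 5: cheapest edge leaving the tree is A-C (6); add C.
MST edges: A-B, A-F, A-E, D-E, A-C; total weight 11+1+4+2+6 = 24.

24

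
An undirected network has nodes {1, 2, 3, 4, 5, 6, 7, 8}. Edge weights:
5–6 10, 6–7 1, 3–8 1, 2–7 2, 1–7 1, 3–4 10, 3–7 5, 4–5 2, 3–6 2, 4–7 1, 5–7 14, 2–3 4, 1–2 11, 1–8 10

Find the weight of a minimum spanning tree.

10

Kruskal: consider edges lightest-first.
1–7 (1): add — endpoints in different components.
3–8 (1): add — endpoints in different components.
4–7 (1): add — endpoints in different components.
6–7 (1): add — endpoints in different components.
2–7 (2): add — endpoints in different components.
3–6 (2): add — endpoints in different components.
4–5 (2): add — endpoints in different components.
MST edges: 1–7, 3–8, 4–7, 6–7, 2–7, 3–6, 4–5; total weight 1+1+1+1+2+2+2 = 10.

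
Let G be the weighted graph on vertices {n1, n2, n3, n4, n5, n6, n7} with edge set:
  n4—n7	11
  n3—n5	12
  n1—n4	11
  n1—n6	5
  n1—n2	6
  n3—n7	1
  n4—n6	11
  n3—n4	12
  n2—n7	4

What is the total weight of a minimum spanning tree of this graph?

39

Prim, starting at n2.
Step 1: frontier [n2—n7 4, n1—n2 6] → take n2—n7 (4); add n7.
Step 2: frontier [n1—n2 6, n3—n7 1, n4—n7 11] → take n3—n7 (1); add n3.
Step 3: frontier [n1—n2 6, n3—n4 12, n3—n5 12, n4—n7 11] → take n1—n2 (6); add n1.
Step 4: frontier [n1—n6 5, n1—n4 11, n3—n4 12, n3—n5 12, n4—n7 11] → take n1—n6 (5); add n6.
Step 5: frontier [n1—n4 11, n3—n4 12, n3—n5 12, n4—n6 11, n4—n7 11] → take n1—n4 (11); add n4.
Step 6: frontier [n3—n5 12] → take n3—n5 (12); add n5.
MST edges: n2—n7, n3—n7, n1—n2, n1—n6, n1—n4, n3—n5; total weight 4+1+6+5+11+12 = 39.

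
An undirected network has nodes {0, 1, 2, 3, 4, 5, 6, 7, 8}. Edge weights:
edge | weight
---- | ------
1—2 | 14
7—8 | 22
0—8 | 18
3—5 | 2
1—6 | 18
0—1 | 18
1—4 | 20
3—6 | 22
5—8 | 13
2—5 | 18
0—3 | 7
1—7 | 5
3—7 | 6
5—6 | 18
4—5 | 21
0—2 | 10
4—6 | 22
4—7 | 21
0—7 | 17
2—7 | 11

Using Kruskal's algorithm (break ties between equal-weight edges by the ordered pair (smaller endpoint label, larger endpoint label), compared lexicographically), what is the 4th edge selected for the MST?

Kruskal: consider edges lightest-first.
3—5 (2): add — endpoints in different components.
1—7 (5): add — endpoints in different components.
3—7 (6): add — endpoints in different components.
0—3 (7): add — endpoints in different components.
0—2 (10): add — endpoints in different components.
2—7 (11): skip — 2 and 7 already connected.
5—8 (13): add — endpoints in different components.
1—2 (14): skip — 1 and 2 already connected.
0—7 (17): skip — 0 and 7 already connected.
0—1 (18): skip — 0 and 1 already connected.
0—8 (18): skip — 0 and 8 already connected.
1—6 (18): add — endpoints in different components.
2—5 (18): skip — 2 and 5 already connected.
5—6 (18): skip — 5 and 6 already connected.
1—4 (20): add — endpoints in different components.
The 4th edge added is 0—3.

0-3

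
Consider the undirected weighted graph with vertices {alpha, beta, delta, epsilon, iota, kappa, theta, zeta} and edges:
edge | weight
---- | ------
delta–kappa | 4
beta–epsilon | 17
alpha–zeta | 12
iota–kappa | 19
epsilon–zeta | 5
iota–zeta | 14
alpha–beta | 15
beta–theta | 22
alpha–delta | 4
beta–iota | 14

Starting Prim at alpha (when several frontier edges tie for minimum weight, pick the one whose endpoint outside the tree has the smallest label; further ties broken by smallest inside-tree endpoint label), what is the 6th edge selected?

beta-iota

Grow the tree from alpha using Prim:
Step 1: frontier [alpha–delta 4, alpha–zeta 12, alpha–beta 15] → take alpha–delta (4); add delta.
Step 2: frontier [alpha–zeta 12, alpha–beta 15, delta–kappa 4] → take delta–kappa (4); add kappa.
Step 3: frontier [alpha–zeta 12, alpha–beta 15, iota–kappa 19] → take alpha–zeta (12); add zeta.
Step 4: frontier [alpha–beta 15, iota–kappa 19, epsilon–zeta 5, iota–zeta 14] → take epsilon–zeta (5); add epsilon.
Step 5: frontier [alpha–beta 15, beta–epsilon 17, iota–kappa 19, iota–zeta 14] → take iota–zeta (14); add iota.
Step 6: frontier [alpha–beta 15, beta–epsilon 17, beta–iota 14] → take beta–iota (14); add beta.
Step 7: frontier [beta–theta 22] → take beta–theta (22); add theta.
The 6th edge added is beta–iota.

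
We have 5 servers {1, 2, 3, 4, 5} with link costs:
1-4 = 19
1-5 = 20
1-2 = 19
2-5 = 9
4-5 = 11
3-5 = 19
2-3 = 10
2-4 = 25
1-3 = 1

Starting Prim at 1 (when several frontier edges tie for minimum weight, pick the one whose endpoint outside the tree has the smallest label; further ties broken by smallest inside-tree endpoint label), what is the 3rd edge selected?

Prim, starting at 1.
Step 1: frontier [1-3 1, 1-2 19, 1-4 19, 1-5 20] → take 1-3 (1); add 3.
Step 2: frontier [1-2 19, 1-4 19, 1-5 20, 2-3 10, 3-5 19] → take 2-3 (10); add 2.
Step 3: frontier [1-4 19, 1-5 20, 2-5 9, 2-4 25, 3-5 19] → take 2-5 (9); add 5.
Step 4: frontier [1-4 19, 2-4 25, 4-5 11] → take 4-5 (11); add 4.
The 3rd edge added is 2-5.

2-5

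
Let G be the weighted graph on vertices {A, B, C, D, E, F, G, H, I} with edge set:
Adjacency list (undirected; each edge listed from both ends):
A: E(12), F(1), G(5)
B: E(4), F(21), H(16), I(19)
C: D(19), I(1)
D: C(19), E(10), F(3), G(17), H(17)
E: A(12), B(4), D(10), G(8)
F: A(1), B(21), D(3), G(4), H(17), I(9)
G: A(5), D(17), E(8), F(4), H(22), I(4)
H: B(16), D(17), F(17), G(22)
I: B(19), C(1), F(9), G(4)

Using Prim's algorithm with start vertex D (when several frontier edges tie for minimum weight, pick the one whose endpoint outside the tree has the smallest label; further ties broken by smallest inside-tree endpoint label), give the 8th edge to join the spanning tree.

B-H

Prim, starting at D.
Step 1: cheapest edge leaving the tree is D—F (3); add F.
Step 2: cheapest edge leaving the tree is A—F (1); add A.
Step 3: cheapest edge leaving the tree is F—G (4); add G.
Step 4: cheapest edge leaving the tree is G—I (4); add I.
Step 5: cheapest edge leaving the tree is C—I (1); add C.
Step 6: cheapest edge leaving the tree is E—G (8); add E.
Step 7: cheapest edge leaving the tree is B—E (4); add B.
Step 8: cheapest edge leaving the tree is B—H (16); add H.
The 8th edge added is B—H.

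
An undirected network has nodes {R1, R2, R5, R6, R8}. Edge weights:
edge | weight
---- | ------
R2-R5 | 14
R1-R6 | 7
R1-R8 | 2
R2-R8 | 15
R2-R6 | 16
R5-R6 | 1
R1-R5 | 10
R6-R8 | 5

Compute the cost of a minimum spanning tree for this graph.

Sort edges by weight, then run Kruskal:
R5-R6 (1): add. Components now {R5,R6} {R8} {R1} {R2}
R1-R8 (2): add. Components now {R5,R6} {R1,R8} {R2}
R6-R8 (5): add. Components now {R1,R5,R6,R8} {R2}
R1-R6 (7): skip — R6 and R1 already connected.
R1-R5 (10): skip — R1 and R5 already connected.
R2-R5 (14): add. Components now {R1,R2,R5,R6,R8}
MST edges: R5-R6, R1-R8, R6-R8, R2-R5; total weight 1+2+5+14 = 22.

22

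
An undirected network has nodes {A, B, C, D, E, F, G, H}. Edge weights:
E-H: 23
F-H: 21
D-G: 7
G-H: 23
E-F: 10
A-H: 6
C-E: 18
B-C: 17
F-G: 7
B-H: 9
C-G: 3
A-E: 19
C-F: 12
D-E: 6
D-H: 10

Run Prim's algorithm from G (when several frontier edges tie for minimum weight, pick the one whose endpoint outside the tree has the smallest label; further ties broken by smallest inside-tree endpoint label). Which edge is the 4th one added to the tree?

Prim, starting at G.
Step 1: cheapest edge leaving the tree is C-G (3); add C.
Step 2: cheapest edge leaving the tree is D-G (7); add D.
Step 3: cheapest edge leaving the tree is D-E (6); add E.
Step 4: cheapest edge leaving the tree is F-G (7); add F.
Step 5: cheapest edge leaving the tree is D-H (10); add H.
Step 6: cheapest edge leaving the tree is A-H (6); add A.
Step 7: cheapest edge leaving the tree is B-H (9); add B.
The 4th edge added is F-G.

F-G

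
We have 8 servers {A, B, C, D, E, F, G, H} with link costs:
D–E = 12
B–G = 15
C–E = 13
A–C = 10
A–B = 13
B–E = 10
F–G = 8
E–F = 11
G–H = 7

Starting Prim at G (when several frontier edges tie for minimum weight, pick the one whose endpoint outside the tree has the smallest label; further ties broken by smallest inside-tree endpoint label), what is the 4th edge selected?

B-E

Grow the tree from G using Prim:
Step 1: frontier [G–H 7, F–G 8, B–G 15] → take G–H (7); add H.
Step 2: frontier [F–G 8, B–G 15] → take F–G (8); add F.
Step 3: frontier [E–F 11, B–G 15] → take E–F (11); add E.
Step 4: frontier [B–E 10, D–E 12, C–E 13, B–G 15] → take B–E (10); add B.
Step 5: frontier [A–B 13, D–E 12, C–E 13] → take D–E (12); add D.
Step 6: frontier [A–B 13, C–E 13] → take A–B (13); add A.
Step 7: frontier [A–C 10, C–E 13] → take A–C (10); add C.
The 4th edge added is B–E.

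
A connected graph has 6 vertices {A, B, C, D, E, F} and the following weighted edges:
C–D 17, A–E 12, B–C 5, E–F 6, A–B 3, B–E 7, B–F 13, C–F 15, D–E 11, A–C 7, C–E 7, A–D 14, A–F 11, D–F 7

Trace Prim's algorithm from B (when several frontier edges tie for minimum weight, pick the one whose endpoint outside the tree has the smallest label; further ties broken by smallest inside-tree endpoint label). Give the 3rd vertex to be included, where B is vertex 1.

Prim's algorithm from B:
Step 1: frontier [A–B 3, B–C 5, B–E 7, B–F 13] → take A–B (3); add A.
Step 2: frontier [A–C 7, A–F 11, A–E 12, A–D 14, B–C 5, B–E 7, B–F 13] → take B–C (5); add C.
Step 3: frontier [A–F 11, A–E 12, A–D 14, B–E 7, B–F 13, C–E 7, C–F 15, C–D 17] → take B–E (7); add E.
Step 4: frontier [A–F 11, A–D 14, B–F 13, C–F 15, C–D 17, E–F 6, D–E 11] → take E–F (6); add F.
Step 5: frontier [A–D 14, C–D 17, D–E 11, D–F 7] → take D–F (7); add D.
Vertex order: B, A, C, E, F, D. The 3rd vertex is C.

C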